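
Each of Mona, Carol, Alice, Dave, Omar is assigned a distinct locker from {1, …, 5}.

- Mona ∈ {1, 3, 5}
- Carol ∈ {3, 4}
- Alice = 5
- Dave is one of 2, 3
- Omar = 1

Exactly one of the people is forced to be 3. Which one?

Alice has just one choice, so Alice = 5. Eliminate 5 elsewhere: Mona.
That leaves Omar = 1. Eliminate 1 elsewhere: Mona.
So 3 goes to Mona.

Mona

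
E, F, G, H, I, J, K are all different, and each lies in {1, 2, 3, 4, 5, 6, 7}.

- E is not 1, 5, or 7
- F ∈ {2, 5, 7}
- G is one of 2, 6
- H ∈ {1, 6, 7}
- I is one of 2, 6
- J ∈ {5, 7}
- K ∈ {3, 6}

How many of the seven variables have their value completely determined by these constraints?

3

The 7 variables draw from only 7 values {1, 2, 3, 4, 5, 6, 7}, so each is used; only H can be 1, hence H = 1.
The 6 still-open variables draw from only 6 values {2, 3, 4, 5, 6, 7}, so each is used; only E can be 4, hence E = 4.
The 5 still-open variables draw from only 5 values {2, 3, 5, 6, 7}, so each is used; only K can be 3, hence K = 3.
The 2 variables G and I are confined to {2, 6}, which locks those values in; drop them from F.
Determined: E=4, H=1, K=3. The other variables each still have more than one consistent value. That makes 3.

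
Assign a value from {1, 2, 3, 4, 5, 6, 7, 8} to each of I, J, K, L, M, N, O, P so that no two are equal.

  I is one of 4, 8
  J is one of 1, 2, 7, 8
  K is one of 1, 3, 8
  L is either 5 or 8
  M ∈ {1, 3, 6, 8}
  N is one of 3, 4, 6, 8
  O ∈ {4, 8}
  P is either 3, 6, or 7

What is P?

The 8 variables together cover exactly {1, 2, 3, 4, 5, 6, 7, 8} — 8 values for 8 variables — and 2 appears only in J's list, so J = 2.
Among the 7 still-open variables, 5 fits only L (and all 7 values in {1, 3, 4, 5, 6, 7, 8} must be used), so L = 5.
The 6 still-open variables together cover exactly {1, 3, 4, 6, 7, 8} — 6 values for 6 variables — and 7 appears only in P's list, so P = 7.

7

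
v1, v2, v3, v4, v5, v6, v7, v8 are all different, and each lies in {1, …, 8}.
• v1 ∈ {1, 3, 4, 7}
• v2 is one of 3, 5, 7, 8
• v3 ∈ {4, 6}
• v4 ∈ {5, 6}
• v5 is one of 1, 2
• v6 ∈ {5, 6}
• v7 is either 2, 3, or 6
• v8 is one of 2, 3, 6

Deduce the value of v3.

Among the 8 variables, 8 fits only v2 (and all 8 values in {1, 2, 3, 4, 5, 6, 7, 8} must be used), so v2 = 8.
Among the 7 still-open variables, 7 fits only v1 (and all 7 values in {1, 2, 3, 4, 5, 6, 7} must be used), so v1 = 7.
Among the 6 still-open variables, 1 fits only v5 (and all 6 values in {1, 2, 3, 4, 5, 6} must be used), so v5 = 1.
Among the 5 still-open variables, 4 fits only v3 (and all 5 values in {2, 3, 4, 5, 6} must be used), so v3 = 4.

4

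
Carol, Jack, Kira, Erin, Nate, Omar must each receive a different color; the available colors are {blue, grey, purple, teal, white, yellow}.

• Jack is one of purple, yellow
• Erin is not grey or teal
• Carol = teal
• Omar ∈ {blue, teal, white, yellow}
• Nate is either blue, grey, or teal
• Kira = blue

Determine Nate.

grey

Carol's domain is down to {teal}, so Carol = teal. Remove teal from Nate, Omar.
Kira must be blue (only option left). Strike blue from Erin, Nate, Omar.
So Nate = grey.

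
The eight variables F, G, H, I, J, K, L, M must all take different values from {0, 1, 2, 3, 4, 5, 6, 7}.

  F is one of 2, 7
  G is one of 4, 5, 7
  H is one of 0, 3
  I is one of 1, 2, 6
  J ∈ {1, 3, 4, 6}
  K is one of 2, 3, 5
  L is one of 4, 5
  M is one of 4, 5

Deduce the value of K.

The 8 variables draw from only 8 values {0, 1, 2, 3, 4, 5, 6, 7}, so each is used; only H can be 0, hence H = 0.
L and M between them cover only {4, 5} — a naked pair. Remove those values from G, J, K.
That leaves G = 7. Eliminate 7 elsewhere: F.
F must be 2 (only option left). So I, K can't be 2.
So K = 3.

3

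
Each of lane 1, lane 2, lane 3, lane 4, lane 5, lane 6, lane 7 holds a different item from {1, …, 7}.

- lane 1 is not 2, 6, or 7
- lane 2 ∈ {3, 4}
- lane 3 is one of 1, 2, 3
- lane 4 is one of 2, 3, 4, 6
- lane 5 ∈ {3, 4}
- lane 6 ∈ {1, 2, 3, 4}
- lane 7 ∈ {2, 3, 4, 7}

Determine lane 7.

7

Among the 7 variables, 5 fits only lane 1 (and all 7 values in {1, 2, 3, 4, 5, 6, 7} must be used), so lane 1 = 5.
The 6 still-open variables together cover exactly {1, 2, 3, 4, 6, 7} — 6 values for 6 variables — and 6 appears only in lane 4's list, so lane 4 = 6.
Among the 5 still-open variables, 7 fits only lane 7 (and all 5 values in {1, 2, 3, 4, 7} must be used), so lane 7 = 7.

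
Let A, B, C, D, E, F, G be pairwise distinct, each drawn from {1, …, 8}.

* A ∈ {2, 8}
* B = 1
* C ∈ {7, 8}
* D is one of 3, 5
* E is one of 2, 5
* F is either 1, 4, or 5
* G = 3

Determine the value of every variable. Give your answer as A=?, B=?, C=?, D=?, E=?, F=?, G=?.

A=8, B=1, C=7, D=5, E=2, F=4, G=3

B has just one choice, so B = 1. Eliminate 1 elsewhere: F.
G's domain is down to {3}, so G = 3. Strike 3 from D.
That leaves D = 5. So E, F can't be 5.
That leaves E = 2. So A can't be 2.
That leaves F = 4.
A has just one choice, so A = 8. Remove 8 from C.
C's domain is down to {7}, so C = 7.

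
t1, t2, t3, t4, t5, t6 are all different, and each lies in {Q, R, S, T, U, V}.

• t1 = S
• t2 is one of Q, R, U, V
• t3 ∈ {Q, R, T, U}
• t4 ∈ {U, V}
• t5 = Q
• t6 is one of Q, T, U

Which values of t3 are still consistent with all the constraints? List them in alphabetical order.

R, T, U

t1 has just one choice, so t1 = S.
t5's domain is down to {Q}, so t5 = Q. Remove Q from t2, t3, t6.
No further eliminations apply; t3 can still be any of R, T, U.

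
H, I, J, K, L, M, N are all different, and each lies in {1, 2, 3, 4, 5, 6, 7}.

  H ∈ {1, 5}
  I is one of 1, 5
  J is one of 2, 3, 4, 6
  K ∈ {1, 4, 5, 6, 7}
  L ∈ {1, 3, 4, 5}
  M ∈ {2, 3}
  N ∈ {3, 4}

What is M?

2

Among the 7 variables, 7 fits only K (and all 7 values in {1, 2, 3, 4, 5, 6, 7} must be used), so K = 7.
The 6 still-open variables together cover exactly {1, 2, 3, 4, 5, 6} — 6 values for 6 variables — and 6 appears only in J's list, so J = 6.
Among the 5 still-open variables, 2 fits only M (and all 5 values in {1, 2, 3, 4, 5} must be used), so M = 2.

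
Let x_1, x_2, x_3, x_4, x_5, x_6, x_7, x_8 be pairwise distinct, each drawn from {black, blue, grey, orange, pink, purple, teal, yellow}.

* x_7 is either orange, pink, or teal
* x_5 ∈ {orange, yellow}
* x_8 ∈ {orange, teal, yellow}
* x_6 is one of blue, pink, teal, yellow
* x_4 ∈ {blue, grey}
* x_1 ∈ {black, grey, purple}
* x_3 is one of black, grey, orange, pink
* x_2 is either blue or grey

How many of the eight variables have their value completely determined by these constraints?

2

The 8 variables together cover exactly {black, blue, grey, orange, pink, purple, teal, yellow} — 8 values for 8 variables — and purple appears only in x_1's list, so x_1 = purple.
The 7 still-open variables together cover exactly {black, blue, grey, orange, pink, teal, yellow} — 7 values for 7 variables — and black appears only in x_3's list, so x_3 = black.
x_2 and x_4 share exactly the 2 values {blue, grey}; by pigeonhole those values go to them, so strike blue, grey from x_6.
Determined: x_1=purple, x_3=black. The other variables each still have more than one consistent value. That makes 2.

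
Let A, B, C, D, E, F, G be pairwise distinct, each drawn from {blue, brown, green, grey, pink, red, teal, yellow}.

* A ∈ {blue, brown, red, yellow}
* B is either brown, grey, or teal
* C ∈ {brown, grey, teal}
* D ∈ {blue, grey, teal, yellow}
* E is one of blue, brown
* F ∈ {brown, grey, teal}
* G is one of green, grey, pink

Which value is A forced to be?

B, C, F share exactly the 3 values {brown, grey, teal}; by pigeonhole those values go to them, so strike brown, grey, teal from A, D, E, G.
E's domain is down to {blue}, so E = blue. Remove blue from A, D.
D has just one choice, so D = yellow. Eliminate yellow elsewhere: A.
So A = red.

red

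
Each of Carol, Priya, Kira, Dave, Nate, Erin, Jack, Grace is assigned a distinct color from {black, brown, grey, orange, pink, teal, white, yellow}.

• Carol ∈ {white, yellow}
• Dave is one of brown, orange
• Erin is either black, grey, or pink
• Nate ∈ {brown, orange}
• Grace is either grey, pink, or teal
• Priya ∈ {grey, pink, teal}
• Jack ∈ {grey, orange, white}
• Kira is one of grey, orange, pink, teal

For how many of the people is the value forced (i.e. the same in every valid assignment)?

3

The 8 variables draw from only 8 values {black, brown, grey, orange, pink, teal, white, yellow}, so each is used; only Erin can be black, hence Erin = black.
The 7 still-open variables draw from only 7 values {brown, grey, orange, pink, teal, white, yellow}, so each is used; only Carol can be yellow, hence Carol = yellow.
Among the 6 still-open variables, white fits only Jack (and all 6 values in {brown, grey, orange, pink, teal, white} must be used), so Jack = white.
The 2 variables Dave and Nate are confined to {brown, orange}, which locks those values in; drop them from Kira.
Determined: Carol=yellow, Erin=black, Jack=white. The other people each still have more than one consistent value. That makes 3.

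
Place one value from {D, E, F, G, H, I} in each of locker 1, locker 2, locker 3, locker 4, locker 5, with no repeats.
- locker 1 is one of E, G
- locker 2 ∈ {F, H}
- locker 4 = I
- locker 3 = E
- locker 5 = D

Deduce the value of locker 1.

G

locker 3's domain is down to {E}, so locker 3 = E. Eliminate E elsewhere: locker 1.
So locker 1 = G.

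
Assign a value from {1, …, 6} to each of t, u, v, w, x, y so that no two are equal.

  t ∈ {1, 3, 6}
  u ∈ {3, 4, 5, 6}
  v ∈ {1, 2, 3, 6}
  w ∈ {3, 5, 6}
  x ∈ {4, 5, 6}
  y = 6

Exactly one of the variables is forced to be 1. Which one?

t

y's domain is down to {6}, so y = 6. Remove 6 from t, u, v, w, x.
The 5 still-open variables draw from only 5 values {1, 2, 3, 4, 5}, so each is used; only v can be 2, hence v = 2.
Among the 4 still-open variables, 1 fits only t (and all 4 values in {1, 3, 4, 5} must be used), so t = 1.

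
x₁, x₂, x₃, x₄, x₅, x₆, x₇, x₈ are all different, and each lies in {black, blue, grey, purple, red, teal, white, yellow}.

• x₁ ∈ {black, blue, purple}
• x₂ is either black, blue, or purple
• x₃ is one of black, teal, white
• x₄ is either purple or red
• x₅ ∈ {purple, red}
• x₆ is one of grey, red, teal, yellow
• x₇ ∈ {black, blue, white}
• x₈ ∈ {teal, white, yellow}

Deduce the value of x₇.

white

Among the 8 variables, grey fits only x₆ (and all 8 values in {black, blue, grey, purple, red, teal, white, yellow} must be used), so x₆ = grey.
Among the 7 still-open variables, yellow fits only x₈ (and all 7 values in {black, blue, purple, red, teal, white, yellow} must be used), so x₈ = yellow.
Among the 6 still-open variables, teal fits only x₃ (and all 6 values in {black, blue, purple, red, teal, white} must be used), so x₃ = teal.
Among the 5 still-open variables, white fits only x₇ (and all 5 values in {black, blue, purple, red, white} must be used), so x₇ = white.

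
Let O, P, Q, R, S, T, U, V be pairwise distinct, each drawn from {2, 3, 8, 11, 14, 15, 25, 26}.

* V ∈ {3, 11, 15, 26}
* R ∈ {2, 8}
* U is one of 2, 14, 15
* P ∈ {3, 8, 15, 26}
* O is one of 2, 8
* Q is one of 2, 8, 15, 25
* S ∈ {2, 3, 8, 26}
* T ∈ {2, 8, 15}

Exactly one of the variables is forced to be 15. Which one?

T

The 8 variables together cover exactly {2, 3, 8, 11, 14, 15, 25, 26} — 8 values for 8 variables — and 11 appears only in V's list, so V = 11.
Among the 7 still-open variables, 14 fits only U (and all 7 values in {2, 3, 8, 14, 15, 25, 26} must be used), so U = 14.
The 6 still-open variables together cover exactly {2, 3, 8, 15, 25, 26} — 6 values for 6 variables — and 25 appears only in Q's list, so Q = 25.
The 2 variables O and R are confined to {2, 8}, which locks those values in; drop them from P, S, T.
So 15 goes to T.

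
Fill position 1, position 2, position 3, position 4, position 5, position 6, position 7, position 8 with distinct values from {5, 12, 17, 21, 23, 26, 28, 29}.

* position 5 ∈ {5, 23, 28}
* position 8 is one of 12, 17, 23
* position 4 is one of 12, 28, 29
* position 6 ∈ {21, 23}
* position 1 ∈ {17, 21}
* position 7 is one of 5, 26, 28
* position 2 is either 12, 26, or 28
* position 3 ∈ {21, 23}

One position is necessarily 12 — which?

The 8 variables together cover exactly {5, 12, 17, 21, 23, 26, 28, 29} — 8 values for 8 variables — and 29 appears only in position 4's list, so position 4 = 29.
position 3 and position 6 share exactly the 2 values {21, 23}; by pigeonhole those values go to them, so strike 21, 23 from position 1, position 5, position 8.
That leaves position 1 = 17. Remove 17 from position 8.
So 12 goes to position 8.

position 8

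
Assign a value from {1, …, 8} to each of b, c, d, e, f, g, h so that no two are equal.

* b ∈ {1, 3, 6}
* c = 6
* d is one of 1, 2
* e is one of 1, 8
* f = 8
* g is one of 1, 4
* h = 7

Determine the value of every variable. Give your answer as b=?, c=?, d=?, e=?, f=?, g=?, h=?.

b=3, c=6, d=2, e=1, f=8, g=4, h=7

c's domain is down to {6}, so c = 6. Strike 6 from b.
f's domain is down to {8}, so f = 8. So e can't be 8.
h has just one choice, so h = 7.
e's domain is down to {1}, so e = 1. Eliminate 1 elsewhere: b, d, g.
g's domain is down to {4}, so g = 4.
That leaves b = 3.
That leaves d = 2.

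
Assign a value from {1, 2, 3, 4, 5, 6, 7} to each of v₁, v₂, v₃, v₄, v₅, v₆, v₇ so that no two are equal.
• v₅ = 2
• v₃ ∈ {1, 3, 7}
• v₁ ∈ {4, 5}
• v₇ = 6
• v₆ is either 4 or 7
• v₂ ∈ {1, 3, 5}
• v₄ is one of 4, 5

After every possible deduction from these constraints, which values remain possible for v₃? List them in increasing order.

v₅ has just one choice, so v₅ = 2.
v₇ must be 6 (only option left).
v₁ and v₄ between them cover only {4, 5} — a naked pair. Remove those values from v₂, v₆.
v₆'s domain is down to {7}, so v₆ = 7. Remove 7 from v₃.
No further eliminations apply; v₃ can still be any of 1, 3.

1, 3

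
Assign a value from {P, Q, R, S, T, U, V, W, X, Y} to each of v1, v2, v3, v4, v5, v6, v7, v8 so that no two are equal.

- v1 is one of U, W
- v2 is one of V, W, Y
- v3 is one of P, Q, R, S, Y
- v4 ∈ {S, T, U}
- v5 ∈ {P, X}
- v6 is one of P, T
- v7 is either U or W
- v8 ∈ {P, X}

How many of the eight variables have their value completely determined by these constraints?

2

v1 and v7 share exactly the 2 values {U, W}; by pigeonhole those values go to them, so strike U, W from v2, v4.
v5 and v8 share exactly the 2 values {P, X}; by pigeonhole those values go to them, so strike P, X from v3, v6.
v6's domain is down to {T}, so v6 = T. Eliminate T elsewhere: v4.
v4 has just one choice, so v4 = S. Remove S from v3.
Determined: v4=S, v6=T. The other variables each still have more than one consistent value. That makes 2.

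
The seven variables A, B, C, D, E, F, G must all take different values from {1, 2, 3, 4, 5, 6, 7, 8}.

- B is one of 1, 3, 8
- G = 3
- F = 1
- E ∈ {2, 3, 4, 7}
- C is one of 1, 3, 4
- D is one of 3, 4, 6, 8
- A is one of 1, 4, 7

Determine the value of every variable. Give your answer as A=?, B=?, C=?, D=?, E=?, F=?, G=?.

F's domain is down to {1}, so F = 1. Remove 1 from A, B, C.
G has just one choice, so G = 3. So B, C, D, E can't be 3.
B has just one choice, so B = 8. Strike 8 from D.
C has just one choice, so C = 4. Eliminate 4 elsewhere: A, D, E.
D must be 6 (only option left).
That leaves A = 7. Strike 7 from E.
E must be 2 (only option left).

A=7, B=8, C=4, D=6, E=2, F=1, G=3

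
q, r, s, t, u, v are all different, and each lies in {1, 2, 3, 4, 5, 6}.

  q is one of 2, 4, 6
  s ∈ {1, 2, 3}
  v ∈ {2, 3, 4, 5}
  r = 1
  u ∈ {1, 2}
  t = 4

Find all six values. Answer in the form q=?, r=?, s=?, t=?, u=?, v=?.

q=6, r=1, s=3, t=4, u=2, v=5

r must be 1 (only option left). So s, u can't be 1.
That leaves t = 4. Remove 4 from q, v.
That leaves u = 2. So q, s, v can't be 2.
q has just one choice, so q = 6.
s must be 3 (only option left). Strike 3 from v.
v's domain is down to {5}, so v = 5.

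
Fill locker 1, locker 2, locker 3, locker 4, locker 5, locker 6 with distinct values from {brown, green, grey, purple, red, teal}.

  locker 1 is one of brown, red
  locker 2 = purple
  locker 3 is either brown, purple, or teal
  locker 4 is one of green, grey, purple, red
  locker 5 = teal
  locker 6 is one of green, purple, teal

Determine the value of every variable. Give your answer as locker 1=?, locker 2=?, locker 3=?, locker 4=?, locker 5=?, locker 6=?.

locker 1=red, locker 2=purple, locker 3=brown, locker 4=grey, locker 5=teal, locker 6=green

locker 2's domain is down to {purple}, so locker 2 = purple. Strike purple from locker 3, locker 4, locker 6.
locker 5's domain is down to {teal}, so locker 5 = teal. Strike teal from locker 3, locker 6.
That leaves locker 6 = green. Eliminate green elsewhere: locker 4.
locker 3's domain is down to {brown}, so locker 3 = brown. Eliminate brown elsewhere: locker 1.
locker 1's domain is down to {red}, so locker 1 = red. Strike red from locker 4.
locker 4 has just one choice, so locker 4 = grey.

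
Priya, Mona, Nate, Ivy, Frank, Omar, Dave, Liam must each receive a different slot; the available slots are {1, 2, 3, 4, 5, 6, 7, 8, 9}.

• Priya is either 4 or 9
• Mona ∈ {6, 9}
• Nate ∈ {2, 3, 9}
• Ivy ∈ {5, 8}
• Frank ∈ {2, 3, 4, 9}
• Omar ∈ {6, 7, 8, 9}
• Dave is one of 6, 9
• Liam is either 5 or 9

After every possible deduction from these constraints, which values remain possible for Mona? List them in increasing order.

The 8 variables draw from only 8 values {2, 3, 4, 5, 6, 7, 8, 9}, so each is used; only Omar can be 7, hence Omar = 7.
The 7 still-open variables together cover exactly {2, 3, 4, 5, 6, 8, 9} — 7 values for 7 variables — and 8 appears only in Ivy's list, so Ivy = 8.
The 6 still-open variables draw from only 6 values {2, 3, 4, 5, 6, 9}, so each is used; only Liam can be 5, hence Liam = 5.
Mona and Dave share exactly the 2 values {6, 9}; by pigeonhole those values go to them, so strike 6, 9 from Priya, Nate, Frank.
Priya must be 4 (only option left). Remove 4 from Frank.
No further eliminations apply; Mona can still be any of 6, 9.

6, 9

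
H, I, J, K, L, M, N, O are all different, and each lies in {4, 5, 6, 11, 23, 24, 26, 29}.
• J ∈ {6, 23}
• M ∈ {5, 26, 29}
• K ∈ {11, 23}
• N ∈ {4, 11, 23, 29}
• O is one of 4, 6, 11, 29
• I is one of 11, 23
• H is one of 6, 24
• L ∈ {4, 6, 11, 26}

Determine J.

6

The 8 variables draw from only 8 values {4, 5, 6, 11, 23, 24, 26, 29}, so each is used; only M can be 5, hence M = 5.
Among the 7 still-open variables, 24 fits only H (and all 7 values in {4, 6, 11, 23, 24, 26, 29} must be used), so H = 24.
Among the 6 still-open variables, 26 fits only L (and all 6 values in {4, 6, 11, 23, 26, 29} must be used), so L = 26.
I and K between them cover only {11, 23} — a naked pair. Remove those values from J, N, O.
So J = 6.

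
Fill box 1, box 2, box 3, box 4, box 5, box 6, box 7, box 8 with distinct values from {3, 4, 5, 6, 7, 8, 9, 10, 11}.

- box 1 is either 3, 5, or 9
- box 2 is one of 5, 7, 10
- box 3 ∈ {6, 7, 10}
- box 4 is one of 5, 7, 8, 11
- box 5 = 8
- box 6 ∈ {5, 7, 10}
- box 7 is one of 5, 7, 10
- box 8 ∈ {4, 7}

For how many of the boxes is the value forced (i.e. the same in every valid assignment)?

box 5 has just one choice, so box 5 = 8. So box 4 can't be 8.
box 2, box 6, box 7 share exactly the 3 values {5, 7, 10}; by pigeonhole those values go to them, so strike 5, 7, 10 from box 1, box 3, box 4, box 8.
box 3 must be 6 (only option left).
box 4 has just one choice, so box 4 = 11.
box 8 must be 4 (only option left).
Determined: box 3=6, box 4=11, box 5=8, box 8=4. The other boxes each still have more than one consistent value. That makes 4.

4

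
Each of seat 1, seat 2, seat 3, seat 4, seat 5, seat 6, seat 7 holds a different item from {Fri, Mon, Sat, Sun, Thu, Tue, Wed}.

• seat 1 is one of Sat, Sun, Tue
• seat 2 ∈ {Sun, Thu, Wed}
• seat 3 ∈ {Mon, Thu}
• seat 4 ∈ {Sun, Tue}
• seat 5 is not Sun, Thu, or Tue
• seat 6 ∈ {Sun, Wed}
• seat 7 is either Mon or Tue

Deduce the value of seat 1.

Sat

Among the 7 variables, Fri fits only seat 5 (and all 7 values in {Fri, Mon, Sat, Sun, Thu, Tue, Wed} must be used), so seat 5 = Fri.
Among the 6 still-open variables, Sat fits only seat 1 (and all 6 values in {Mon, Sat, Sun, Thu, Tue, Wed} must be used), so seat 1 = Sat.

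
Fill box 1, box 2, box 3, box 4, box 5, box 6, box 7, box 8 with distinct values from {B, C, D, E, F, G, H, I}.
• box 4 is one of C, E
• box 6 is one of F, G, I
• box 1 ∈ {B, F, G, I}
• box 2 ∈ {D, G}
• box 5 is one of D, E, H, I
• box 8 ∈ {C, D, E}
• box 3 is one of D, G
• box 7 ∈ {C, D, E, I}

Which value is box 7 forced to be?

I

The 8 variables together cover exactly {B, C, D, E, F, G, H, I} — 8 values for 8 variables — and B appears only in box 1's list, so box 1 = B.
The 7 still-open variables draw from only 7 values {C, D, E, F, G, H, I}, so each is used; only box 6 can be F, hence box 6 = F.
The 6 still-open variables together cover exactly {C, D, E, G, H, I} — 6 values for 6 variables — and H appears only in box 5's list, so box 5 = H.
Among the 5 still-open variables, I fits only box 7 (and all 5 values in {C, D, E, G, I} must be used), so box 7 = I.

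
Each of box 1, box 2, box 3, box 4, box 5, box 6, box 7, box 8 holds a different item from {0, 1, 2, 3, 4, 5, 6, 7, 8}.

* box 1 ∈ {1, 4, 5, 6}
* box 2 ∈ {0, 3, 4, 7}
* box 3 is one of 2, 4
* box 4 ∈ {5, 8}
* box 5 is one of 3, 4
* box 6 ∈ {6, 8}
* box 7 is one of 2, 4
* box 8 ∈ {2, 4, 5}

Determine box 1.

1

The 2 variables box 3 and box 7 are confined to {2, 4}, which locks those values in; drop them from box 1, box 2, box 5, box 8.
box 5's domain is down to {3}, so box 5 = 3. So box 2 can't be 3.
box 8's domain is down to {5}, so box 8 = 5. Strike 5 from box 1, box 4.
That leaves box 4 = 8. So box 6 can't be 8.
box 6 must be 6 (only option left). Strike 6 from box 1.
So box 1 = 1.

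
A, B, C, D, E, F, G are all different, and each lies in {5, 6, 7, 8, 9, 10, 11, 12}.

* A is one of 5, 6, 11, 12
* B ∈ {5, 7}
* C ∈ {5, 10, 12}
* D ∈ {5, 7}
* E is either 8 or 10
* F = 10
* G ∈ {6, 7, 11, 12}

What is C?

12

F has just one choice, so F = 10. Remove 10 from C, E.
E has just one choice, so E = 8.
B and D share exactly the 2 values {5, 7}; by pigeonhole those values go to them, so strike 5, 7 from A, C, G.
So C = 12.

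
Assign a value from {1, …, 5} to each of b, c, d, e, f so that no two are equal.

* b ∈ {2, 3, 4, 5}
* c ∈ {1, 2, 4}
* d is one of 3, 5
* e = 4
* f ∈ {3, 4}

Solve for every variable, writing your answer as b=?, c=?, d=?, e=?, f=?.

e's domain is down to {4}, so e = 4. Eliminate 4 elsewhere: b, c, f.
f has just one choice, so f = 3. Eliminate 3 elsewhere: b, d.
d has just one choice, so d = 5. So b can't be 5.
b must be 2 (only option left). So c can't be 2.
That leaves c = 1.

b=2, c=1, d=5, e=4, f=3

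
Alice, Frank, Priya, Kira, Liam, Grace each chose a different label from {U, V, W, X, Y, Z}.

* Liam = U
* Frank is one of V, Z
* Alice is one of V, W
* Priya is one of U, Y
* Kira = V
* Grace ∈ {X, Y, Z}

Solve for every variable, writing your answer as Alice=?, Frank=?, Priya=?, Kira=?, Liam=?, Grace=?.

Alice=W, Frank=Z, Priya=Y, Kira=V, Liam=U, Grace=X

Kira's domain is down to {V}, so Kira = V. So Alice, Frank can't be V.
Liam's domain is down to {U}, so Liam = U. Remove U from Priya.
Alice must be W (only option left).
Frank must be Z (only option left). Strike Z from Grace.
Priya has just one choice, so Priya = Y. Eliminate Y elsewhere: Grace.
Grace's domain is down to {X}, so Grace = X.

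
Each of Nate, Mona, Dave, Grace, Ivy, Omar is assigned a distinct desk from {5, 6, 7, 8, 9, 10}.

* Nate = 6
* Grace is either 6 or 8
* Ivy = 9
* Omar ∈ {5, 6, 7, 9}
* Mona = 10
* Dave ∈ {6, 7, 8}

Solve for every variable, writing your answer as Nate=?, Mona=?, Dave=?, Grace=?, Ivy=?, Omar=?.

Nate=6, Mona=10, Dave=7, Grace=8, Ivy=9, Omar=5

Nate has just one choice, so Nate = 6. Remove 6 from Dave, Grace, Omar.
That leaves Mona = 10.
Grace must be 8 (only option left). Remove 8 from Dave.
Ivy has just one choice, so Ivy = 9. Remove 9 from Omar.
Dave's domain is down to {7}, so Dave = 7. Eliminate 7 elsewhere: Omar.
Omar's domain is down to {5}, so Omar = 5.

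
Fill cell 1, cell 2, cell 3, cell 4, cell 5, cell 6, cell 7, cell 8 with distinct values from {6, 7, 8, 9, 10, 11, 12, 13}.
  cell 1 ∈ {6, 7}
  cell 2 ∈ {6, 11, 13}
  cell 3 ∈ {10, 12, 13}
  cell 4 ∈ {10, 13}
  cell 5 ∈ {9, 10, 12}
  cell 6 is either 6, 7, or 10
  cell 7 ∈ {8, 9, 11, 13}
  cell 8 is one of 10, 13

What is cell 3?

The 8 variables draw from only 8 values {6, 7, 8, 9, 10, 11, 12, 13}, so each is used; only cell 7 can be 8, hence cell 7 = 8.
The 7 still-open variables draw from only 7 values {6, 7, 9, 10, 11, 12, 13}, so each is used; only cell 5 can be 9, hence cell 5 = 9.
Among the 6 still-open variables, 11 fits only cell 2 (and all 6 values in {6, 7, 10, 11, 12, 13} must be used), so cell 2 = 11.
The 5 still-open variables together cover exactly {6, 7, 10, 12, 13} — 5 values for 5 variables — and 12 appears only in cell 3's list, so cell 3 = 12.

12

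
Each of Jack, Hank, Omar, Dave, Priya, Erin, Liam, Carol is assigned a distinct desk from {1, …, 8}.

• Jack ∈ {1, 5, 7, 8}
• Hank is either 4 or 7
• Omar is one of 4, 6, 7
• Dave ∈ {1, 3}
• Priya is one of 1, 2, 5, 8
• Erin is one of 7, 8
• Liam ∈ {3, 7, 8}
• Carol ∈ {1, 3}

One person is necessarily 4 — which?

Among the 8 variables, 2 fits only Priya (and all 8 values in {1, 2, 3, 4, 5, 6, 7, 8} must be used), so Priya = 2.
Among the 7 still-open variables, 5 fits only Jack (and all 7 values in {1, 3, 4, 5, 6, 7, 8} must be used), so Jack = 5.
The 6 still-open variables together cover exactly {1, 3, 4, 6, 7, 8} — 6 values for 6 variables — and 6 appears only in Omar's list, so Omar = 6.
Among the 5 still-open variables, 4 fits only Hank (and all 5 values in {1, 3, 4, 7, 8} must be used), so Hank = 4.

Hank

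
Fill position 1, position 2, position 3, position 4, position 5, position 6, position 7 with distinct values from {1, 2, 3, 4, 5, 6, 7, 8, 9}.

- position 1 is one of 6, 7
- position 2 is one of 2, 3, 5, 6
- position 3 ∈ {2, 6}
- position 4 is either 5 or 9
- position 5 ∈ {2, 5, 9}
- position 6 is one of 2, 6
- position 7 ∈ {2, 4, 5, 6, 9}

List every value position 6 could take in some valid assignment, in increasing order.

The 7 variables together cover exactly {2, 3, 4, 5, 6, 7, 9} — 7 values for 7 variables — and 3 appears only in position 2's list, so position 2 = 3.
The 6 still-open variables together cover exactly {2, 4, 5, 6, 7, 9} — 6 values for 6 variables — and 4 appears only in position 7's list, so position 7 = 4.
The 5 still-open variables together cover exactly {2, 5, 6, 7, 9} — 5 values for 5 variables — and 7 appears only in position 1's list, so position 1 = 7.
position 3 and position 6 between them cover only {2, 6} — a naked pair. Remove those values from position 5.
No further eliminations apply; position 6 can still be any of 2, 6.

2, 6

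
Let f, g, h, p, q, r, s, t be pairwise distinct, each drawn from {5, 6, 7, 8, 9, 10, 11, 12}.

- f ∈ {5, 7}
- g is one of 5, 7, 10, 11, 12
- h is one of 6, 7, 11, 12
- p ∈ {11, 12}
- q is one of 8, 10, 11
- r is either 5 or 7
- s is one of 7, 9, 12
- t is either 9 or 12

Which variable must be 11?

p

Among the 8 variables, 6 fits only h (and all 8 values in {5, 6, 7, 8, 9, 10, 11, 12} must be used), so h = 6.
The 7 still-open variables draw from only 7 values {5, 7, 8, 9, 10, 11, 12}, so each is used; only q can be 8, hence q = 8.
The 6 still-open variables draw from only 6 values {5, 7, 9, 10, 11, 12}, so each is used; only g can be 10, hence g = 10.
The 5 still-open variables together cover exactly {5, 7, 9, 11, 12} — 5 values for 5 variables — and 11 appears only in p's list, so p = 11.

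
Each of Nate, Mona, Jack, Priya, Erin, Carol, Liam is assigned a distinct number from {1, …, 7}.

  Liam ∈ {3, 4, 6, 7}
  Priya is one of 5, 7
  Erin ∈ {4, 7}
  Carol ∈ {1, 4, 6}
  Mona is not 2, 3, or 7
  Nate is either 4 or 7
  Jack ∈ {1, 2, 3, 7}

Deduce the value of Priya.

The 7 variables draw from only 7 values {1, 2, 3, 4, 5, 6, 7}, so each is used; only Jack can be 2, hence Jack = 2.
Among the 6 still-open variables, 3 fits only Liam (and all 6 values in {1, 3, 4, 5, 6, 7} must be used), so Liam = 3.
Nate and Erin share exactly the 2 values {4, 7}; by pigeonhole those values go to them, so strike 4, 7 from Mona, Priya, Carol.
So Priya = 5.

5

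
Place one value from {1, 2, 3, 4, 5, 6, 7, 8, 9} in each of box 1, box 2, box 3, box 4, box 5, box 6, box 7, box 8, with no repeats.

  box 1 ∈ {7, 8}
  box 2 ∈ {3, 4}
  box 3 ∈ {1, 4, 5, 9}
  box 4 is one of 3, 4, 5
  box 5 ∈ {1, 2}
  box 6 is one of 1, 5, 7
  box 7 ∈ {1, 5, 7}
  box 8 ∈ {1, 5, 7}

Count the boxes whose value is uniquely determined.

3

Among the 8 variables, 2 fits only box 5 (and all 8 values in {1, 2, 3, 4, 5, 7, 8, 9} must be used), so box 5 = 2.
Among the 7 still-open variables, 8 fits only box 1 (and all 7 values in {1, 3, 4, 5, 7, 8, 9} must be used), so box 1 = 8.
The 6 still-open variables draw from only 6 values {1, 3, 4, 5, 7, 9}, so each is used; only box 3 can be 9, hence box 3 = 9.
The 3 variables box 6, box 7, box 8 are confined to {1, 5, 7}, which locks those values in; drop them from box 4.
Determined: box 1=8, box 3=9, box 5=2. The other boxes each still have more than one consistent value. That makes 3.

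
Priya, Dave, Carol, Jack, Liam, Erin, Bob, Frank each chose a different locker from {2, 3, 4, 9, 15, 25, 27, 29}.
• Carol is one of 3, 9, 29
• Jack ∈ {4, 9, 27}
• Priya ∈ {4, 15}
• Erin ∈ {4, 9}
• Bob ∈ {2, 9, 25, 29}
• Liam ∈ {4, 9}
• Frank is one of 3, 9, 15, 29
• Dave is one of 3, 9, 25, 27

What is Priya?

The 8 variables together cover exactly {2, 3, 4, 9, 15, 25, 27, 29} — 8 values for 8 variables — and 2 appears only in Bob's list, so Bob = 2.
Among the 7 still-open variables, 25 fits only Dave (and all 7 values in {3, 4, 9, 15, 25, 27, 29} must be used), so Dave = 25.
The 6 still-open variables together cover exactly {3, 4, 9, 15, 27, 29} — 6 values for 6 variables — and 27 appears only in Jack's list, so Jack = 27.
The 2 variables Liam and Erin are confined to {4, 9}, which locks those values in; drop them from Priya, Carol, Frank.
So Priya = 15.

15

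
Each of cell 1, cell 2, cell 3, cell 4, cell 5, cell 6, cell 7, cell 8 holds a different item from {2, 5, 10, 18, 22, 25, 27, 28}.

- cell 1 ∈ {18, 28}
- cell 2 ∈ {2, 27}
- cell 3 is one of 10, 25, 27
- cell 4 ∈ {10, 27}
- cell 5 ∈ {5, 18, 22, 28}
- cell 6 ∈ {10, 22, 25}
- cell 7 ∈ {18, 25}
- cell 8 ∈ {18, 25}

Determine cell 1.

28

Among the 8 variables, 2 fits only cell 2 (and all 8 values in {2, 5, 10, 18, 22, 25, 27, 28} must be used), so cell 2 = 2.
The 7 still-open variables draw from only 7 values {5, 10, 18, 22, 25, 27, 28}, so each is used; only cell 5 can be 5, hence cell 5 = 5.
The 6 still-open variables together cover exactly {10, 18, 22, 25, 27, 28} — 6 values for 6 variables — and 22 appears only in cell 6's list, so cell 6 = 22.
The 5 still-open variables draw from only 5 values {10, 18, 25, 27, 28}, so each is used; only cell 1 can be 28, hence cell 1 = 28.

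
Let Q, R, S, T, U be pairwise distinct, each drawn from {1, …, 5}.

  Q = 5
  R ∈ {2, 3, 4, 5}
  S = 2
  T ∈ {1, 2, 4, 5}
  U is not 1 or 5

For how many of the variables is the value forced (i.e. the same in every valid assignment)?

Q has just one choice, so Q = 5. So R, T can't be 5.
That leaves S = 2. So R, T, U can't be 2.
The 3 still-open variables draw from only 3 values {1, 3, 4}, so each is used; only T can be 1, hence T = 1.
Determined: Q=5, S=2, T=1. The other variables each still have more than one consistent value. That makes 3.

3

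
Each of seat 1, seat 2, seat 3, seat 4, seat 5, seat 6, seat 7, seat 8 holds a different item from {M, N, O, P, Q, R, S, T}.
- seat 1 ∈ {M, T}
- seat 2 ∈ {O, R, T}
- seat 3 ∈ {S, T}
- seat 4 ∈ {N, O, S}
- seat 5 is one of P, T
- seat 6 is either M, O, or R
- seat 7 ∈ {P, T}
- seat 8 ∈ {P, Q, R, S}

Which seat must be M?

Among the 8 variables, N fits only seat 4 (and all 8 values in {M, N, O, P, Q, R, S, T} must be used), so seat 4 = N.
Among the 7 still-open variables, Q fits only seat 8 (and all 7 values in {M, O, P, Q, R, S, T} must be used), so seat 8 = Q.
Among the 6 still-open variables, S fits only seat 3 (and all 6 values in {M, O, P, R, S, T} must be used), so seat 3 = S.
seat 5 and seat 7 share exactly the 2 values {P, T}; by pigeonhole those values go to them, so strike P, T from seat 1, seat 2.
So M goes to seat 1.

seat 1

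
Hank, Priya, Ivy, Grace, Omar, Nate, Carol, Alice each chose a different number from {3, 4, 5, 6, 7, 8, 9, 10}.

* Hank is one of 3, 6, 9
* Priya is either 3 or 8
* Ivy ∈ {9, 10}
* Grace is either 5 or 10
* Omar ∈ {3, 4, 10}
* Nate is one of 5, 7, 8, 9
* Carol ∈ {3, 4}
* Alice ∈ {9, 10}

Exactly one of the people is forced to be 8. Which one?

The 8 variables together cover exactly {3, 4, 5, 6, 7, 8, 9, 10} — 8 values for 8 variables — and 6 appears only in Hank's list, so Hank = 6.
The 7 still-open variables together cover exactly {3, 4, 5, 7, 8, 9, 10} — 7 values for 7 variables — and 7 appears only in Nate's list, so Nate = 7.
Among the 6 still-open variables, 5 fits only Grace (and all 6 values in {3, 4, 5, 8, 9, 10} must be used), so Grace = 5.
The 5 still-open variables draw from only 5 values {3, 4, 8, 9, 10}, so each is used; only Priya can be 8, hence Priya = 8.

Priya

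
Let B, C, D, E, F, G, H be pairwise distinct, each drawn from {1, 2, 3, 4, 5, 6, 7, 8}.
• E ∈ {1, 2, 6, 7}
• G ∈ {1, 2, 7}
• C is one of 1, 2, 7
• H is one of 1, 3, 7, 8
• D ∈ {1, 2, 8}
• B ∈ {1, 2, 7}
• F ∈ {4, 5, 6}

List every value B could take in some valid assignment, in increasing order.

1, 2, 7

B, C, G between them cover only {1, 2, 7} — a naked triple. Remove those values from D, E, H.
D has just one choice, so D = 8. So H can't be 8.
E must be 6 (only option left). Strike 6 from F.
H must be 3 (only option left).
No further eliminations apply; B can still be any of 1, 2, 7.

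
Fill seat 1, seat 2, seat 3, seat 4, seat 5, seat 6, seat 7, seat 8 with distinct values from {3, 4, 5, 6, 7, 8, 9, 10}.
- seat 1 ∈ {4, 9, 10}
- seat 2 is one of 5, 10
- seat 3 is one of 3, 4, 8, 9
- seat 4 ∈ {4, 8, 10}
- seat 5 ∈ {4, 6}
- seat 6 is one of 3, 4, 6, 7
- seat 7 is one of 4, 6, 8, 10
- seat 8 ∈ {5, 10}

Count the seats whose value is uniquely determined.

3

Among the 8 variables, 7 fits only seat 6 (and all 8 values in {3, 4, 5, 6, 7, 8, 9, 10} must be used), so seat 6 = 7.
The 7 still-open variables draw from only 7 values {3, 4, 5, 6, 8, 9, 10}, so each is used; only seat 3 can be 3, hence seat 3 = 3.
The 6 still-open variables draw from only 6 values {4, 5, 6, 8, 9, 10}, so each is used; only seat 1 can be 9, hence seat 1 = 9.
seat 2 and seat 8 share exactly the 2 values {5, 10}; by pigeonhole those values go to them, so strike 5, 10 from seat 4, seat 7.
Determined: seat 1=9, seat 3=3, seat 6=7. The other seats each still have more than one consistent value. That makes 3.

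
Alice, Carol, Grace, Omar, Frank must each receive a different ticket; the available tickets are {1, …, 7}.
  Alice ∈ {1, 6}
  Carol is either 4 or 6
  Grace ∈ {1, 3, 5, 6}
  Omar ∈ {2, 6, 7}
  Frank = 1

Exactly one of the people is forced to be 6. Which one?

Frank must be 1 (only option left). Remove 1 from Alice, Grace.
So 6 goes to Alice.

Alice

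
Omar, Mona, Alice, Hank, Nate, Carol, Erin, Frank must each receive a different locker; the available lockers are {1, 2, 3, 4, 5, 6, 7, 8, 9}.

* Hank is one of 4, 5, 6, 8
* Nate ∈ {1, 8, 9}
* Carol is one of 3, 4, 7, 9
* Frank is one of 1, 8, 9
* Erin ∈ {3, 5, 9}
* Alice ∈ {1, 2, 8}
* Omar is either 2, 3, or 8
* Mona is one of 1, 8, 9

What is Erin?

5

Mona, Nate, Frank share exactly the 3 values {1, 8, 9}; by pigeonhole those values go to them, so strike 1, 8, 9 from Omar, Alice, Hank, Carol, Erin.
Alice's domain is down to {2}, so Alice = 2. So Omar can't be 2.
Omar has just one choice, so Omar = 3. Remove 3 from Carol, Erin.
So Erin = 5.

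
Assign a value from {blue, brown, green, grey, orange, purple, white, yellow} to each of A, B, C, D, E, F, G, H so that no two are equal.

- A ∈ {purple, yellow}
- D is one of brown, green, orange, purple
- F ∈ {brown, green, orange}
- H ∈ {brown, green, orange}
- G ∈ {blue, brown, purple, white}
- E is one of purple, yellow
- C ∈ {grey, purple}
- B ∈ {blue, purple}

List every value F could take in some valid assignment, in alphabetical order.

brown, green, orange

Among the 8 variables, grey fits only C (and all 8 values in {blue, brown, green, grey, orange, purple, white, yellow} must be used), so C = grey.
The 7 still-open variables together cover exactly {blue, brown, green, orange, purple, white, yellow} — 7 values for 7 variables — and white appears only in G's list, so G = white.
The 6 still-open variables together cover exactly {blue, brown, green, orange, purple, yellow} — 6 values for 6 variables — and blue appears only in B's list, so B = blue.
A and E between them cover only {purple, yellow} — a naked pair. Remove those values from D.
No further eliminations apply; F can still be any of brown, green, orange.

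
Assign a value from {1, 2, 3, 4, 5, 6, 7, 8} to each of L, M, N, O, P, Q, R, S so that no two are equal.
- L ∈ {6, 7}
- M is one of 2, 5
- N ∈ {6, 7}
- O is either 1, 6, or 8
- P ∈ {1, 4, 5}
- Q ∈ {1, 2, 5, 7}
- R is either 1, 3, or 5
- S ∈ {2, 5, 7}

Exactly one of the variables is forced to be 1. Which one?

Q

Among the 8 variables, 3 fits only R (and all 8 values in {1, 2, 3, 4, 5, 6, 7, 8} must be used), so R = 3.
The 7 still-open variables draw from only 7 values {1, 2, 4, 5, 6, 7, 8}, so each is used; only P can be 4, hence P = 4.
The 6 still-open variables together cover exactly {1, 2, 5, 6, 7, 8} — 6 values for 6 variables — and 8 appears only in O's list, so O = 8.
Among the 5 still-open variables, 1 fits only Q (and all 5 values in {1, 2, 5, 6, 7} must be used), so Q = 1.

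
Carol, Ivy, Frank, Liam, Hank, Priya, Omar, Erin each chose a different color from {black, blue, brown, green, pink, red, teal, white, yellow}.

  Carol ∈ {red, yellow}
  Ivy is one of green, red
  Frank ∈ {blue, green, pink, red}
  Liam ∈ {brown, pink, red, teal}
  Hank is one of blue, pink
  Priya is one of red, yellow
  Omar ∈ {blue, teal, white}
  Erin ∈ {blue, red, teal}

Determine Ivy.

The 8 variables draw from only 8 values {blue, brown, green, pink, red, teal, white, yellow}, so each is used; only Liam can be brown, hence Liam = brown.
Among the 7 still-open variables, white fits only Omar (and all 7 values in {blue, green, pink, red, teal, white, yellow} must be used), so Omar = white.
The 6 still-open variables draw from only 6 values {blue, green, pink, red, teal, yellow}, so each is used; only Erin can be teal, hence Erin = teal.
Carol and Priya share exactly the 2 values {red, yellow}; by pigeonhole those values go to them, so strike red, yellow from Ivy, Frank.
So Ivy = green.

green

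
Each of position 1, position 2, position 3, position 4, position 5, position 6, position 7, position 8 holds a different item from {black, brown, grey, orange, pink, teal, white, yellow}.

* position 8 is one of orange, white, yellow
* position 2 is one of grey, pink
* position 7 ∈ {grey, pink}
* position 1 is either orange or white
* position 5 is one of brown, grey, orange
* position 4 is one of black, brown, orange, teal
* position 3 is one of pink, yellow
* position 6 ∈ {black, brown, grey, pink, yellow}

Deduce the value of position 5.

Among the 8 variables, teal fits only position 4 (and all 8 values in {black, brown, grey, orange, pink, teal, white, yellow} must be used), so position 4 = teal.
The 7 still-open variables draw from only 7 values {black, brown, grey, orange, pink, white, yellow}, so each is used; only position 6 can be black, hence position 6 = black.
The 6 still-open variables together cover exactly {brown, grey, orange, pink, white, yellow} — 6 values for 6 variables — and brown appears only in position 5's list, so position 5 = brown.

brown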